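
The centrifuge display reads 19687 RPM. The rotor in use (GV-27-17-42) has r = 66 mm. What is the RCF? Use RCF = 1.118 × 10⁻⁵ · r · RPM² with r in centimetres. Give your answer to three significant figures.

r = 66 mm = 6.6 cm
RCF = 1.118 × 10⁻⁵ × r × N²
RCF = 1.118 × 10⁻⁵ × 6.6 × (19687)² = 1.118 × 10⁻⁵ × 6.6 × 387,577,969 ≈ 28,598.6 × g

≈ 28600 ×g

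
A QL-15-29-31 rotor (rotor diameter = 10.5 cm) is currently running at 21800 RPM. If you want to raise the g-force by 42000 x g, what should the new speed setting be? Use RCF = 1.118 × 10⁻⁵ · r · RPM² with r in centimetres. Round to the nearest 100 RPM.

r = 10.5 / 2 = 5.25 cm
Current RCF = 1.118 × 10⁻⁵ × 5.25 × (21800)² = 1.118 × 10⁻⁵ × 5.25 × 475,240,000 ≈ 27,894.2 × g
Target RCF = 27,894.2 + 42,000 = 69,894.2 × g
N² = 69,894.2 / (5.8695 × 10⁻⁵) = 1,190,803,305
N ≈ √1,190,803,305 ≈ 34,508.0

N₂ ≈ 34500 RPM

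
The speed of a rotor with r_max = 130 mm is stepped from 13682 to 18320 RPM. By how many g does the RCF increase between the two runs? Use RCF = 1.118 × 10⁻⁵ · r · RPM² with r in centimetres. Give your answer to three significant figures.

r = 130 mm = 13.0 cm
RCF₁ = 1.118 × 10⁻⁵ × 13 × (13682)² = 1.118 × 10⁻⁵ × 13 × 187,197,124 ≈ 27,207.2 × g
RCF₂ = 1.118 × 10⁻⁵ × 13 × (18320)² = 1.118 × 10⁻⁵ × 13 × 335,622,400 ≈ 48,779.4 × g
Increase = 48,779.4 − 27,207.2 = 21,572.2

≈ 21600 g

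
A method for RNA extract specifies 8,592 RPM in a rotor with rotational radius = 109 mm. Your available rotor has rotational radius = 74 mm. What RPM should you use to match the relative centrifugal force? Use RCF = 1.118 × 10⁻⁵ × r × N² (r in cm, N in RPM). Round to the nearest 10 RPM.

10430 RPM

Original rotor: r = 109 mm = 10.9 cm
RCF_original = 1.118 × 10⁻⁵ × 10.9 × (8592)² = 1.118 × 10⁻⁵ × 10.9 × 73,822,464 ≈ 8,996.2 × g
Your rotor: r = 74 mm = 7.4 cm
8,996.2 = 1.118 × 10⁻⁵ × 7.4 × N²
N² = 8,996.2 / (8.2732 × 10⁻⁵) = 108,739,061
N ≈ √108,739,061 ≈ 10,427.8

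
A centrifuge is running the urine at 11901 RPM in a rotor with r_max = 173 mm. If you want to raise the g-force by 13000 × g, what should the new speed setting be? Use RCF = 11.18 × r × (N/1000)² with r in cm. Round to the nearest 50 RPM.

r = 173 mm = 17.3 cm
Current RCF = 11.18 × 17.3 × (11.901)² = 11.18 × 17.3 × 141.633801 ≈ 27,394 × g
Target RCF = 27,394 + 13,000 = 40,394 × g
(N/1000)² = 40,394 / 193.414 = 208.8473
N = 1000 × √208.8473 ≈ 14,451.6

N₂ ≈ 14450 RPM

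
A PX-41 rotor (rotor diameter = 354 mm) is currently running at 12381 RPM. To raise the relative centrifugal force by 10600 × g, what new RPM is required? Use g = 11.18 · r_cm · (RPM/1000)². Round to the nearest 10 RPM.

r = 354 mm / 2 = 177 mm = 17.7 cm
Current RCF = 11.18 × 17.7 × (12.381)² = 11.18 × 17.7 × 153.289161 ≈ 30,333.8 × g
Target RCF = 30,333.8 + 10,600 = 40,933.8 × g
(N/1000)² = 40,933.8 / 197.886 = 206.8555
N = 1000 × √206.8555 ≈ 14,382.5

N₂ ≈ 14380 RPM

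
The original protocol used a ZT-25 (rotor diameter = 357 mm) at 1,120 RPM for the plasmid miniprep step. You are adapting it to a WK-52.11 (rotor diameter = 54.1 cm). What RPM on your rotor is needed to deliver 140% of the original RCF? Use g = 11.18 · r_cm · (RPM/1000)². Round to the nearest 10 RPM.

Original rotor: r = 357 mm / 2 = 178.5 mm = 17.85 cm
RCF_original = 11.18 × 17.85 × (1.12)² = 11.18 × 17.85 × 1.2544 ≈ 250.3 × g
Target RCF = 1.4 × 250.3 ≈ 350.4 × g
Your rotor: r = 54.1 / 2 = 27.05 cm
350.4 = 11.18 × 27.05 × (N/1000)²
(N/1000)² = 350.4 / 302.419 = 1.158657
N = 1000 × √1.158657 ≈ 1,076.4

≈ 1080 RPM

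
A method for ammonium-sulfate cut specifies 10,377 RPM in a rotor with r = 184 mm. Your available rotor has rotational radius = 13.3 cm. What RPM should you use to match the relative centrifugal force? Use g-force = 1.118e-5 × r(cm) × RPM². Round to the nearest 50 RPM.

12200 RPM

Original rotor: r = 184 mm = 18.4 cm
RCF_original = 1.118 × 10⁻⁵ × 18.4 × (10377)² = 1.118 × 10⁻⁵ × 18.4 × 107,682,129 ≈ 22,151.5 × g
22,151.5 = 1.118 × 10⁻⁵ × 13.3 × N²
N² = 22,151.5 / (14.8694 × 10⁻⁵) = 148,973,731
N ≈ √148,973,731 ≈ 12,205.5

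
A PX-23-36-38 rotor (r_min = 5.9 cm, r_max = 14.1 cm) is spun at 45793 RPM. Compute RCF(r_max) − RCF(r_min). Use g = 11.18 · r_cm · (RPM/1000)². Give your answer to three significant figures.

RCF_max = 11.18 × 14.1 × (45.793)² = 11.18 × 14.1 × 2,096.998849 ≈ 330,566.7 × g
RCF_min = 11.18 × 5.9 × (45.793)² = 11.18 × 5.9 × 2,096.998849 ≈ 138,322.2 × g
ΔRCF = 330,566.7 − 138,322.2 = 192,244.5

ΔRCF ≈ 192000 x g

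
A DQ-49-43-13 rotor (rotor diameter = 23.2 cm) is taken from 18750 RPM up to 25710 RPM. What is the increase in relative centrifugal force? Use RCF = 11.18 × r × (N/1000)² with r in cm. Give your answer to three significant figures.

r = 23.2 / 2 = 11.6 cm
RCF₁ = 11.18 × 11.6 × (18.75)² = 11.18 × 11.6 × 351.5625 ≈ 45,593.4 × g
RCF₂ = 11.18 × 11.6 × (25.71)² = 11.18 × 11.6 × 661.0041 ≈ 85,724.3 × g
Increase = 85,724.3 − 45,593.4 = 40,130.9

≈ 40100 × g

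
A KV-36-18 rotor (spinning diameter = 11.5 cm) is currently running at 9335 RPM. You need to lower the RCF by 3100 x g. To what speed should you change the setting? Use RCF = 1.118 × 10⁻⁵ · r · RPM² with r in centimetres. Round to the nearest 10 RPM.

≈ 6240 RPM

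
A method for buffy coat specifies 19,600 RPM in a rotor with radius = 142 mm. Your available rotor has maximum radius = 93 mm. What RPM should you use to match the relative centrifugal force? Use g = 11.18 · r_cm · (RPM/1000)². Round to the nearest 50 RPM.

Original rotor: r = 142 mm = 14.2 cm
RCF_original = 11.18 × 14.2 × (19.6)² = 11.18 × 14.2 × 384.16 ≈ 60,987.7 × g
Your rotor: r = 93 mm = 9.3 cm
60,987.7 = 11.18 × 9.3 × (N/1000)²
(N/1000)² = 60,987.7 / 103.974 = 586.5668
N = 1000 × √586.5668 ≈ 24,219.1

24200 RPM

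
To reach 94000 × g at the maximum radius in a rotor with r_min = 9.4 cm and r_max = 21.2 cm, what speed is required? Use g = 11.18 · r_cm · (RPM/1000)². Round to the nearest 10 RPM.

19910 RPM

Use r_max = 21.2 cm.
94,000 = 11.18 × 21.2 × (N/1000)²
(N/1000)² = 94,000 / 237.016 = 396.5977
N = 1000 × √396.5977 ≈ 19,914.8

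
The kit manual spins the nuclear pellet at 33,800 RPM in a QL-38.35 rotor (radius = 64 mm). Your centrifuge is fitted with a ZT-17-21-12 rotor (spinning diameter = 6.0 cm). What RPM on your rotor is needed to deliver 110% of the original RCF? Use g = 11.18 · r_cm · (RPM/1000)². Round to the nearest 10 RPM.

≈ 51780 RPM

Original rotor: r = 64 mm = 6.4 cm
RCF_original = 11.18 × 6.4 × (33.8)² = 11.18 × 6.4 × 1,142.44 ≈ 81,743.9 × g
Target RCF = 1.1 × 81,743.9 ≈ 89,918.3 × g
Your rotor: r = 6.0 / 2 = 3 cm
89,918.3 = 11.18 × 3 × (N/1000)²
(N/1000)² = 89,918.3 / 33.54 = 2680.927
N = 1000 × √2680.927 ≈ 51,777.7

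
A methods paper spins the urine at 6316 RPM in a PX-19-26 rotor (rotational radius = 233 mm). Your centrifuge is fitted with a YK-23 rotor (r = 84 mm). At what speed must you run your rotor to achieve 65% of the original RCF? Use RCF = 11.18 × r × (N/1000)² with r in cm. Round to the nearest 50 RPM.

≈ 8500 RPM

Original rotor: r = 233 mm = 23.3 cm
RCF_original = 11.18 × 23.3 × (6.316)² = 11.18 × 23.3 × 39.891856 ≈ 10,391.6 × g
Target RCF = 0.65 × 10,391.6 ≈ 6,754.5 × g
Your rotor: r = 84 mm = 8.4 cm
6,754.5 = 11.18 × 8.4 × (N/1000)²
(N/1000)² = 6,754.5 / 93.912 = 71.92372
N = 1000 × √71.92372 ≈ 8,480.8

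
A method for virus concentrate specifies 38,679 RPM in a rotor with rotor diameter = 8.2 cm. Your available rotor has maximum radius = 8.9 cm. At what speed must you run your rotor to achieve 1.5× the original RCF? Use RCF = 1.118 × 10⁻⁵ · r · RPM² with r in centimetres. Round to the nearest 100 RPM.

32200 RPM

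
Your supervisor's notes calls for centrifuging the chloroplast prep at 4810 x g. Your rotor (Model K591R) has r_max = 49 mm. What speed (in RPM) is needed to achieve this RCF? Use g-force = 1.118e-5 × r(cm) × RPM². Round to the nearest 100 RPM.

r = 49 mm = 4.9 cm
4,810 = 1.118 × 10⁻⁵ × 4.9 × N²
N² = 4,810 / (5.4782 × 10⁻⁵) = 87,802,563
N ≈ √87,802,563 ≈ 9,370.3

N ≈ 9400 RPM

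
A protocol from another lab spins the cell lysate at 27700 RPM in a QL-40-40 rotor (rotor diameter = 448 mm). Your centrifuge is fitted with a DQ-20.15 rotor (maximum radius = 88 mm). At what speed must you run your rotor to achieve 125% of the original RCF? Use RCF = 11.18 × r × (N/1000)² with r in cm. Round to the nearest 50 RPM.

≈ 49400 RPM

Original rotor: r = 448 mm / 2 = 224 mm = 22.4 cm
RCF_original = 11.18 × 22.4 × (27.7)² = 11.18 × 22.4 × 767.29 ≈ 192,154 × g
Target RCF = 1.25 × 192,154 ≈ 240,192.5 × g
Your rotor: r = 88 mm = 8.8 cm
240,192.5 = 11.18 × 8.8 × (N/1000)²
(N/1000)² = 240,192.5 / 98.384 = 2441.378
N = 1000 × √2441.378 ≈ 49,410.3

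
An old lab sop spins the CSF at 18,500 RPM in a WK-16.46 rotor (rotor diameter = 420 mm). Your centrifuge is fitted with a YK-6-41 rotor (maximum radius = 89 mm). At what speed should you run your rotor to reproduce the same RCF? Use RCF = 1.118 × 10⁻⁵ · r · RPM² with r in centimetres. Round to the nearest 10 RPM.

Original rotor: r = 420 mm / 2 = 210 mm = 21 cm
RCF = 1.118 × 10⁻⁵ × r × N²
RCF_original = 1.118 × 10⁻⁵ × 21 × (18500)² = 1.118 × 10⁻⁵ × 21 × 342,250,000 ≈ 80,353.5 × g
Your rotor: r = 89 mm = 8.9 cm
80,353.5 = 1.118 × 10⁻⁵ × 8.9 × N²
N² = 80,353.5 / (9.9502 × 10⁻⁵) = 807,556,632
N ≈ √807,556,632 ≈ 28,417.5

28420 RPM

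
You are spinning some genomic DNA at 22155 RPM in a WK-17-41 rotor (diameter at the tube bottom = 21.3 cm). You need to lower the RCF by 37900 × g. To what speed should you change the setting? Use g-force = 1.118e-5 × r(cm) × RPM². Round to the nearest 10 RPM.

≈ 13140 RPM

r = 21.3 / 2 = 10.65 cm
Current RCF = 1.118 × 10⁻⁵ × 10.65 × (22155)² = 1.118 × 10⁻⁵ × 10.65 × 490,844,025 ≈ 58,443.3 × g
Target RCF = 58,443.3 − 37,900 = 20,543.3 × g
N² = 20,543.3 / (11.9067 × 10⁻⁵) = 172,535,631
N ≈ √172,535,631 ≈ 13,135.3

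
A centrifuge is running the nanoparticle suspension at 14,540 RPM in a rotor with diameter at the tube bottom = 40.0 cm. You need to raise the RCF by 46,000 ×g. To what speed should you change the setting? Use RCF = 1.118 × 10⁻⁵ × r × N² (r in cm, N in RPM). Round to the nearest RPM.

N₂ ≈ 20424 RPM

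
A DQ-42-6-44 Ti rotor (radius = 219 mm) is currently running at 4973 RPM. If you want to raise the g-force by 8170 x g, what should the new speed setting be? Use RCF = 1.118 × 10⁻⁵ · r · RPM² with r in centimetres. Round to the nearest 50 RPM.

7600 RPM

r = 219 mm = 21.9 cm
Current RCF = 1.118 × 10⁻⁵ × 21.9 × (4973)² = 1.118 × 10⁻⁵ × 21.9 × 24,730,729 ≈ 6,055.1 × g
Target RCF = 6,055.1 + 8,170 = 14,225.1 × g
N² = 14,225.1 / (24.4842 × 10⁻⁵) = 58,099,101
N ≈ √58,099,101 ≈ 7,622.3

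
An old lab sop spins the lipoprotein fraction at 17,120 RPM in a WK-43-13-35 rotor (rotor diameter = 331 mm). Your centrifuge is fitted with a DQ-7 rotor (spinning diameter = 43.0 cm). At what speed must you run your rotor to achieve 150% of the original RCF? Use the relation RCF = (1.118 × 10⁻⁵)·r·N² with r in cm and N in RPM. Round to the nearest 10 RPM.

18400 RPM

Original rotor: r = 331 mm / 2 = 165.5 mm = 16.55 cm
RCF_original = 1.118 × 10⁻⁵ × 16.55 × (17120)² = 1.118 × 10⁻⁵ × 16.55 × 293,094,400 ≈ 54,231 × g
Target RCF = 1.5 × 54,231 ≈ 81,346.5 × g
Your rotor: r = 43.0 / 2 = 21.5 cm
81,346.5 = 1.118 × 10⁻⁵ × 21.5 × N²
N² = 81,346.5 / (24.037 × 10⁻⁵) = 338,422,016
N ≈ √338,422,016 ≈ 18,396.3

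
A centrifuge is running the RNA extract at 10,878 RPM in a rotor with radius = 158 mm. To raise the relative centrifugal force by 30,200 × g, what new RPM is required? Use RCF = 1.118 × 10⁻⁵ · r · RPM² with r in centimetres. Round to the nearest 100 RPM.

r = 158 mm = 15.8 cm
Current RCF = 1.118 × 10⁻⁵ × 15.8 × (10878)² = 1.118 × 10⁻⁵ × 15.8 × 118,330,884 ≈ 20,902.4 × g
Target RCF = 20,902.4 + 30,200 = 51,102.4 × g
N² = 51,102.4 / (17.6644 × 10⁻⁵) = 289,295,985
N ≈ √289,295,985 ≈ 17,008.7

17000 RPM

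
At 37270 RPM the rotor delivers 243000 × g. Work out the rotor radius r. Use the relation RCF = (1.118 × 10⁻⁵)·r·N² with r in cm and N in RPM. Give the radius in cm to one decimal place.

15.6 cm

RCF = 1.118 × 10⁻⁵ × r × N²
243000 = 1.118 × 10⁻⁵ × r × (37270)²
r = 243000 / (1.118 × 10⁻⁵ × 1,389,052,900) = 243000 / 15529.61 ≈ 15.648 cm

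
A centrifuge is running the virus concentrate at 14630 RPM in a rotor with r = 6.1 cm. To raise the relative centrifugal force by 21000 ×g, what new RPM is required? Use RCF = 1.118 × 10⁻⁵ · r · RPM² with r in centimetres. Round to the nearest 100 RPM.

Current RCF = 1.118 × 10⁻⁵ × 6.1 × (14630)² = 1.118 × 10⁻⁵ × 6.1 × 214,036,900 ≈ 14,596.9 × g
Target RCF = 14,596.9 + 21,000 = 35,596.9 × g
N² = 35,596.9 / (6.8198 × 10⁻⁵) = 521,963,987
N ≈ √521,963,987 ≈ 22,846.5

22800 RPM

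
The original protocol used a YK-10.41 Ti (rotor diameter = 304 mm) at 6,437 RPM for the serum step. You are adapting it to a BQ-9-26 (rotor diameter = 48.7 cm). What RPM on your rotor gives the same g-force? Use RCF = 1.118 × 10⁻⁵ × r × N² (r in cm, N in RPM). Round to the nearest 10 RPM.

≈ 5090 RPM

Original rotor: r = 304 mm / 2 = 152 mm = 15.2 cm
RCF_original = 1.118 × 10⁻⁵ × 15.2 × (6437)² = 1.118 × 10⁻⁵ × 15.2 × 41,434,969 ≈ 7,041.3 × g
Your rotor: r = 48.7 / 2 = 24.35 cm
7,041.3 = 1.118 × 10⁻⁵ × 24.35 × N²
N² = 7,041.3 / (27.2233 × 10⁻⁵) = 25,864,976
N ≈ √25,864,976 ≈ 5,085.8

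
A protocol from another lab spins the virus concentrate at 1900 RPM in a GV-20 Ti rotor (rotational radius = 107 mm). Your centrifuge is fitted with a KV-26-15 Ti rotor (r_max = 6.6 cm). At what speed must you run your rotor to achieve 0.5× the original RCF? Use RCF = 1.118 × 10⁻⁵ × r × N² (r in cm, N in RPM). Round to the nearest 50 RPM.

≈ 1700 RPM

Original rotor: r = 107 mm = 10.7 cm
RCF_original = 1.118 × 10⁻⁵ × 10.7 × (1900)² = 1.118 × 10⁻⁵ × 10.7 × 3,610,000 ≈ 431.8 × g
Target RCF = 0.5 × 431.8 ≈ 215.9 × g
215.9 = 1.118 × 10⁻⁵ × 6.6 × N²
N² = 215.9 / (7.3788 × 10⁻⁵) = 2,925,950
N ≈ √2,925,950 ≈ 1,710.5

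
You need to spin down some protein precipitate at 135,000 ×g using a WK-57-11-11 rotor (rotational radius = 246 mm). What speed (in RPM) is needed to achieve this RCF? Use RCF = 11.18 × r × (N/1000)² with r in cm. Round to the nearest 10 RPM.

r = 246 mm = 24.6 cm
RCF = 11.18 × r × (N/1000)²
135,000 = 11.18 × 24.6 × (N/1000)²
(N/1000)² = 135,000 / 275.028 = 490.8591
N = 1000 × √490.8591 ≈ 22,155.3

22160 RPM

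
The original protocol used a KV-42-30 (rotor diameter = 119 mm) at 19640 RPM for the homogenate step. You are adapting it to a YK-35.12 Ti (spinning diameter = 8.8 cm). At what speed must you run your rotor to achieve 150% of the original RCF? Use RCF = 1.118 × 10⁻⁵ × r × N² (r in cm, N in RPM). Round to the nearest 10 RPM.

≈ 27970 RPM

Original rotor: r = 119 mm / 2 = 59.5 mm = 5.95 cm
RCF = 1.118 × 10⁻⁵ × r × N²
RCF_original = 1.118 × 10⁻⁵ × 5.95 × (19640)² = 1.118 × 10⁻⁵ × 5.95 × 385,729,600 ≈ 25,659.1 × g
Target RCF = 1.5 × 25,659.1 ≈ 38,488.6 × g
Your rotor: r = 8.8 / 2 = 4.4 cm
38,488.6 = 1.118 × 10⁻⁵ × 4.4 × N²
N² = 38,488.6 / (4.9192 × 10⁻⁵) = 782,415,840
N ≈ √782,415,840 ≈ 27,971.7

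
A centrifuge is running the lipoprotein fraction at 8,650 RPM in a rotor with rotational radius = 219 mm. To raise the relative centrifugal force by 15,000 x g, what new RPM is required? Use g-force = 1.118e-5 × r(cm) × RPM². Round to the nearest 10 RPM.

11670 RPM

r = 219 mm = 21.9 cm
Current RCF = 1.118 × 10⁻⁵ × 21.9 × (8650)² = 1.118 × 10⁻⁵ × 21.9 × 74,822,500 ≈ 18,319.7 × g
Target RCF = 18,319.7 + 15,000 = 33,319.7 × g
N² = 33,319.7 / (24.4842 × 10⁻⁵) = 136,086,537
N ≈ √136,086,537 ≈ 11,665.6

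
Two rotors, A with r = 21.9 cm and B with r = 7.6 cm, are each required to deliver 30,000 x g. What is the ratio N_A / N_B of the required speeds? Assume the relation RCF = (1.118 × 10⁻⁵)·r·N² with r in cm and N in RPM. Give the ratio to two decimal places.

0.59

At fixed RCF, N ∝ 1/√r, so N_A/N_B = √(r_B/r_A) = √(7.6/21.9) = √0.347032 = 0.5891.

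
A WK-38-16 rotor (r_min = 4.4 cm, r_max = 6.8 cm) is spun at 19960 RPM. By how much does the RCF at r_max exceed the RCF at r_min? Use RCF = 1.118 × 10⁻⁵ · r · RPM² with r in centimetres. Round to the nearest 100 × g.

≈ 10700 g

RCF_max = 1.118 × 10⁻⁵ × 6.8 × (19960)² = 1.118 × 10⁻⁵ × 6.8 × 398,401,600 ≈ 30,288.1 × g
RCF_min = 1.118 × 10⁻⁵ × 4.4 × (19960)² = 1.118 × 10⁻⁵ × 4.4 × 398,401,600 ≈ 19,598.2 × g
ΔRCF = 30,288.1 − 19,598.2 = 10,689.9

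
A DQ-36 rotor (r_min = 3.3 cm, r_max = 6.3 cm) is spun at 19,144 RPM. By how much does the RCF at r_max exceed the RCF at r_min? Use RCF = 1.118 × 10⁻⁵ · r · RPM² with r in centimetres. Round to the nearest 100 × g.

RCF_max = 1.118 × 10⁻⁵ × 6.3 × (19144)² = 1.118 × 10⁻⁵ × 6.3 × 366,492,736 ≈ 25,813.5 × g
RCF_min = 1.118 × 10⁻⁵ × 3.3 × (19144)² = 1.118 × 10⁻⁵ × 3.3 × 366,492,736 ≈ 13,521.4 × g
ΔRCF = 25,813.5 − 13,521.4 = 12,292.1

≈ 12300 x g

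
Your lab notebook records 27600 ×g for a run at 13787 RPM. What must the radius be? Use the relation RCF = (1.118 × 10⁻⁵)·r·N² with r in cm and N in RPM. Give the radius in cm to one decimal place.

≈ 13.0 cm

RCF = 1.118 × 10⁻⁵ × r × N²
27600 = 1.118 × 10⁻⁵ × r × (13787)²
r = 27600 / (1.118 × 10⁻⁵ × 190,081,369) = 27600 / 2125.11 ≈ 12.988 cm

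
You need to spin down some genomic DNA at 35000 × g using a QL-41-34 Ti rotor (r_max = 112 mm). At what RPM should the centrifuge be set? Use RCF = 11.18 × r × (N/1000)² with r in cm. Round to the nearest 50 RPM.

N ≈ 16700 RPM

r = 112 mm = 11.2 cm
35,000 = 11.18 × 11.2 × (N/1000)²
(N/1000)² = 35,000 / 125.216 = 279.517
N = 1000 × √279.517 ≈ 16,718.8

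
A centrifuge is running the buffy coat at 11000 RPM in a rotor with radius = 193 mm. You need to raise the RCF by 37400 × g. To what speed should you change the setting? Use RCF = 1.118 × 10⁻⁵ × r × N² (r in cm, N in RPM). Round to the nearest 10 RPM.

N₂ ≈ 17160 RPM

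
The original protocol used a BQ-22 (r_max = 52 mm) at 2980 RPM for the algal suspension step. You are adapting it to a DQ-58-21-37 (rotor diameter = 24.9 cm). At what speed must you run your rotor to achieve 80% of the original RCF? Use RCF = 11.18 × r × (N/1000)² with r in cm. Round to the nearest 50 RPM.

Original rotor: r = 52 mm = 5.2 cm
RCF_original = 11.18 × 5.2 × (2.98)² = 11.18 × 5.2 × 8.8804 ≈ 516.3 × g
Target RCF = 0.8 × 516.3 ≈ 413 × g
Your rotor: r = 24.9 / 2 = 12.45 cm
413 = 11.18 × 12.45 × (N/1000)²
(N/1000)² = 413 / 139.191 = 2.967146
N = 1000 × √2.967146 ≈ 1,722.5

1700 RPM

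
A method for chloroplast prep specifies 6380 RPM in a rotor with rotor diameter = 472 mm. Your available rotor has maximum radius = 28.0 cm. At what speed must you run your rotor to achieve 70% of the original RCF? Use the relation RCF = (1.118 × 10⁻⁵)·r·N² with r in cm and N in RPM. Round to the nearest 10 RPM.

Original rotor: r = 472 mm / 2 = 236 mm = 23.6 cm
RCF_original = 1.118 × 10⁻⁵ × 23.6 × (6380)² = 1.118 × 10⁻⁵ × 23.6 × 40,704,400 ≈ 10,739.8 × g
Target RCF = 0.7 × 10,739.8 ≈ 7,517.9 × g
7,517.9 = 1.118 × 10⁻⁵ × 28 × N²
N² = 7,517.9 / (31.304 × 10⁻⁵) = 24,015,781
N ≈ √24,015,781 ≈ 4,900.6

4900 RPM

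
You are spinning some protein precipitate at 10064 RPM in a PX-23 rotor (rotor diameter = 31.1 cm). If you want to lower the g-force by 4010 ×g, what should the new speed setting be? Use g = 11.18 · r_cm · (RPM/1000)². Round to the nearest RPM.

≈ 8844 RPM

r = 31.1 / 2 = 15.55 cm
Current RCF = 11.18 × 15.55 × (10.064)² = 11.18 × 15.55 × 101.284096 ≈ 17,608.1 × g
Target RCF = 17,608.1 − 4,010 = 13,598.1 × g
(N/1000)² = 13,598.1 / 173.849 = 78.21788
N = 1000 × √78.21788 ≈ 8,844.1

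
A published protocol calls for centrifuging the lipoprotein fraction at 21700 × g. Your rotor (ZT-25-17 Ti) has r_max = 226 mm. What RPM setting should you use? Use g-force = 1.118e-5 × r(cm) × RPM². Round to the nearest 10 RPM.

9270 RPM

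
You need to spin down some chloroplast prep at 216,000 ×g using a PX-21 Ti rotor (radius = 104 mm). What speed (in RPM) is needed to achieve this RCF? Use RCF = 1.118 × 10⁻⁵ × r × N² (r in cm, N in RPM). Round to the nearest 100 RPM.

N ≈ 43100 RPM

r = 104 mm = 10.4 cm
216,000 = 1.118 × 10⁻⁵ × 10.4 × N²
N² = 216,000 / (11.6272 × 10⁻⁵) = 1,857,712,949
N ≈ √1,857,712,949 ≈ 43,101.2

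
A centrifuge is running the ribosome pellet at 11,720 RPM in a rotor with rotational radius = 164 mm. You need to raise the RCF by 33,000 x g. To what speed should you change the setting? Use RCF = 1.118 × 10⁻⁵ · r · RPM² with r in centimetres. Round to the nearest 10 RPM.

17810 RPM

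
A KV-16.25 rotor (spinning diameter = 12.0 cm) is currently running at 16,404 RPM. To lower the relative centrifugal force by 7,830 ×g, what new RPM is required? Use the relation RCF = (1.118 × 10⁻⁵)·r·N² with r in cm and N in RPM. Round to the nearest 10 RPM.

N₂ ≈ 12340 RPM

r = 12.0 / 2 = 6 cm
Current RCF = 1.118 × 10⁻⁵ × 6 × (16404)² = 1.118 × 10⁻⁵ × 6 × 269,091,216 ≈ 18,050.6 × g
Target RCF = 18,050.6 − 7,830 = 10,220.6 × g
N² = 10,220.6 / (6.708 × 10⁻⁵) = 152,364,341
N ≈ √152,364,341 ≈ 12,343.6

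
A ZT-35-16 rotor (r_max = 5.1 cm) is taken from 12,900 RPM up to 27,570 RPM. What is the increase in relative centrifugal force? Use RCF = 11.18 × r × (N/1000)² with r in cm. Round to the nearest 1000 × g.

≈ 34000 x g

RCF₁ = 11.18 × 5.1 × (12.9)² = 11.18 × 5.1 × 166.41 ≈ 9,488.4 × g
RCF₂ = 11.18 × 5.1 × (27.57)² = 11.18 × 5.1 × 760.1049 ≈ 43,339.7 × g
Increase = 43,339.7 − 9,488.4 = 33,851.3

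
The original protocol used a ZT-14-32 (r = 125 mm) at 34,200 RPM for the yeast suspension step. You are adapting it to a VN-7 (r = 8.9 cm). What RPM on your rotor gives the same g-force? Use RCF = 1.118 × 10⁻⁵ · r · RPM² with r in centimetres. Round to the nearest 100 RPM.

40500 RPM

Original rotor: r = 125 mm = 12.5 cm
RCF_original = 1.118 × 10⁻⁵ × 12.5 × (34200)² = 1.118 × 10⁻⁵ × 12.5 × 1,169,640,000 ≈ 163,457.2 × g
163,457.2 = 1.118 × 10⁻⁵ × 8.9 × N²
N² = 163,457.2 / (9.9502 × 10⁻⁵) = 1,642,752,909
N ≈ √1,642,752,909 ≈ 40,530.9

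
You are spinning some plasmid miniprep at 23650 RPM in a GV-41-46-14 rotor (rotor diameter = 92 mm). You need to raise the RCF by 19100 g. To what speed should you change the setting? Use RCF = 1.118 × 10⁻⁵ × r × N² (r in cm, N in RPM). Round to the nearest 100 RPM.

30500 RPM

r = 92 mm / 2 = 46 mm = 4.6 cm
Current RCF = 1.118 × 10⁻⁵ × 4.6 × (23650)² = 1.118 × 10⁻⁵ × 4.6 × 559,322,500 ≈ 28,764.8 × g
Target RCF = 28,764.8 + 19,100 = 47,864.8 × g
N² = 47,864.8 / (5.1428 × 10⁻⁵) = 930,714,786
N ≈ √930,714,786 ≈ 30,507.6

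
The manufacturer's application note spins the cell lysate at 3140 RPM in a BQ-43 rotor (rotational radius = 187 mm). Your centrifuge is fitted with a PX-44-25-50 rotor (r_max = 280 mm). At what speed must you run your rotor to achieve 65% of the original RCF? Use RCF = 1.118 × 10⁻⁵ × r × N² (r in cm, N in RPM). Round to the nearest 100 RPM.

≈ 2100 RPM

Original rotor: r = 187 mm = 18.7 cm
RCF_original = 1.118 × 10⁻⁵ × 18.7 × (3140)² = 1.118 × 10⁻⁵ × 18.7 × 9,859,600 ≈ 2,061.3 × g
Target RCF = 0.65 × 2,061.3 ≈ 1,339.8 × g
Your rotor: r = 280 mm = 28.0 cm
1,339.8 = 1.118 × 10⁻⁵ × 28 × N²
N² = 1,339.8 / (31.304 × 10⁻⁵) = 4,279,964
N ≈ √4,279,964 ≈ 2,068.8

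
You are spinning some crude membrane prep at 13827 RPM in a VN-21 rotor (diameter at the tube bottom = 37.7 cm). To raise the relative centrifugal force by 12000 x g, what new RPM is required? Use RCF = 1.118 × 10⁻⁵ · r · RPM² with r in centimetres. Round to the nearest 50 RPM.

r = 37.7 / 2 = 18.85 cm
Current RCF = 1.118 × 10⁻⁵ × 18.85 × (13827)² = 1.118 × 10⁻⁵ × 18.85 × 191,185,929 ≈ 40,291.1 × g
Target RCF = 40,291.1 + 12,000 = 52,291.1 × g
N² = 52,291.1 / (21.0743 × 10⁻⁵) = 248,127,340
N ≈ √248,127,340 ≈ 15,752.1

N₂ ≈ 15750 RPM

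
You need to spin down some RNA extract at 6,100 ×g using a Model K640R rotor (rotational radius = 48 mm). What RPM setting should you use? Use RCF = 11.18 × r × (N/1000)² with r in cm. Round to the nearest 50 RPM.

N ≈ 10650 RPM

r = 48 mm = 4.8 cm
RCF = 11.18 × r × (N/1000)²
6,100 = 11.18 × 4.8 × (N/1000)²
(N/1000)² = 6,100 / 53.664 = 113.6702
N = 1000 × √113.6702 ≈ 10,661.6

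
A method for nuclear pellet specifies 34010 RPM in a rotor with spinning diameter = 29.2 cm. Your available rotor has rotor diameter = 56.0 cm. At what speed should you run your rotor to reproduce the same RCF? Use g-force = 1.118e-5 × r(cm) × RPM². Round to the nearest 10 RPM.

≈ 24560 RPM

Original rotor: r = 29.2 / 2 = 14.6 cm
RCF_original = 1.118 × 10⁻⁵ × 14.6 × (34010)² = 1.118 × 10⁻⁵ × 14.6 × 1,156,680,100 ≈ 188,802.6 × g
Your rotor: r = 56.0 / 2 = 28 cm
188,802.6 = 1.118 × 10⁻⁵ × 28 × N²
N² = 188,802.6 / (31.304 × 10⁻⁵) = 603,126,118
N ≈ √603,126,118 ≈ 24,558.6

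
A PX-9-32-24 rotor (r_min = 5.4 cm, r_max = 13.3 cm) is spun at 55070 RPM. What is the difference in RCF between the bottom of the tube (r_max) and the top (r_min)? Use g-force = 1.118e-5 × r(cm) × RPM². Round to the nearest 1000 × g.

268000 x g

RCF_max = 1.118 × 10⁻⁵ × 13.3 × (55070)² = 1.118 × 10⁻⁵ × 13.3 × 3,032,704,900 ≈ 450,945 × g
RCF_min = 1.118 × 10⁻⁵ × 5.4 × (55070)² = 1.118 × 10⁻⁵ × 5.4 × 3,032,704,900 ≈ 183,090.5 × g
ΔRCF = 450,945 − 183,090.5 = 267,854.5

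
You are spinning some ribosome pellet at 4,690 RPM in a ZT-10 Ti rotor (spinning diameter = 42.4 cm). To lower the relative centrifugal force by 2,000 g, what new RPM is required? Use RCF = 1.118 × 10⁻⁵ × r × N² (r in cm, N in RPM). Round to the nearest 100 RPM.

r = 42.4 / 2 = 21.2 cm
Current RCF = 1.118 × 10⁻⁵ × 21.2 × (4690)² = 1.118 × 10⁻⁵ × 21.2 × 21,996,100 ≈ 5,213.4 × g
Target RCF = 5,213.4 − 2,000 = 3,213.4 × g
N² = 3,213.4 / (23.7016 × 10⁻⁵) = 13,557,734
N ≈ √13,557,734 ≈ 3,682.1

N₂ ≈ 3700 RPM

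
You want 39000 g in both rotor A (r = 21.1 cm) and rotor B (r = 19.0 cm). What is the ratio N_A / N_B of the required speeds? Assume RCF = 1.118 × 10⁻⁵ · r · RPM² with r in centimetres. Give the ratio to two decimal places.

At fixed RCF, N ∝ 1/√r, so N_A/N_B = √(r_B/r_A) = √(19.0/21.1) = √0.900474 = 0.9489.

0.95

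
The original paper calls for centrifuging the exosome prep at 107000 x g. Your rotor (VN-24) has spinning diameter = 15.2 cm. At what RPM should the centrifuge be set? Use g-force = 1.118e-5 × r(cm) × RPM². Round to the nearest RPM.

35487 RPM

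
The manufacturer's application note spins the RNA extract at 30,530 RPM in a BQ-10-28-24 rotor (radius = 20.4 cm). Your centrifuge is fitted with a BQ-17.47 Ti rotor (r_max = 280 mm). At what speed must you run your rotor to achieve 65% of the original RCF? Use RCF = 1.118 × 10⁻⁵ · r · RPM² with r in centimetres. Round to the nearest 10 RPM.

≈ 21010 RPM

RCF = 1.118 × 10⁻⁵ × r × N²
RCF_original = 1.118 × 10⁻⁵ × 20.4 × (30530)² = 1.118 × 10⁻⁵ × 20.4 × 932,080,900 ≈ 212,581.6 × g
Target RCF = 0.65 × 212,581.6 ≈ 138,178 × g
Your rotor: r = 280 mm = 28.0 cm
138,178 = 1.118 × 10⁻⁵ × 28 × N²
N² = 138,178 / (31.304 × 10⁻⁵) = 441,406,849
N ≈ √441,406,849 ≈ 21,009.7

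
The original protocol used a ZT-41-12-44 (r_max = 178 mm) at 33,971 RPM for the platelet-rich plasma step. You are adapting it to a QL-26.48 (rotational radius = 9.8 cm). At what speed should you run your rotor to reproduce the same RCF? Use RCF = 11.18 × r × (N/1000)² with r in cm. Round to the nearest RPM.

45783 RPM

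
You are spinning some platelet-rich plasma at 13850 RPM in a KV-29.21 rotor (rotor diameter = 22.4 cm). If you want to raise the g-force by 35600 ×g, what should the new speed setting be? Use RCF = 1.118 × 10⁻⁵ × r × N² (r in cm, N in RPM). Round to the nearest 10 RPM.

r = 22.4 / 2 = 11.2 cm
Current RCF = 1.118 × 10⁻⁵ × 11.2 × (13850)² = 1.118 × 10⁻⁵ × 11.2 × 191,822,500 ≈ 24,019.2 × g
Target RCF = 24,019.2 + 35,600 = 59,619.2 × g
N² = 59,619.2 / (12.5216 × 10⁻⁵) = 476,130,846
N ≈ √476,130,846 ≈ 21,820.4

N₂ ≈ 21820 RPM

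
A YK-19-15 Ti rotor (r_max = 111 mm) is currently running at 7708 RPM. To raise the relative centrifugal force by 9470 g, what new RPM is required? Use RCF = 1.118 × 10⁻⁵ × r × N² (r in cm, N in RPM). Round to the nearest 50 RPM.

r = 111 mm = 11.1 cm
Current RCF = 1.118 × 10⁻⁵ × 11.1 × (7708)² = 1.118 × 10⁻⁵ × 11.1 × 59,413,264 ≈ 7,373.1 × g
Target RCF = 7,373.1 + 9,470 = 16,843.1 × g
N² = 16,843.1 / (12.4098 × 10⁻⁵) = 135,724,186
N ≈ √135,724,186 ≈ 11,650.1

11650 RPM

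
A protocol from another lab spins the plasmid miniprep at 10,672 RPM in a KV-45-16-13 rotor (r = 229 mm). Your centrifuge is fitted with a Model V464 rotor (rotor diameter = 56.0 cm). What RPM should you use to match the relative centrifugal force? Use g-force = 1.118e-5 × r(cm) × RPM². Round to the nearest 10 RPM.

Original rotor: r = 229 mm = 22.9 cm
RCF_original = 1.118 × 10⁻⁵ × 22.9 × (10672)² = 1.118 × 10⁻⁵ × 22.9 × 113,891,584 ≈ 29,158.8 × g
Your rotor: r = 56.0 / 2 = 28 cm
29,158.8 = 1.118 × 10⁻⁵ × 28 × N²
N² = 29,158.8 / (31.304 × 10⁻⁵) = 93,147,202
N ≈ √93,147,202 ≈ 9,651.3

≈ 9650 RPM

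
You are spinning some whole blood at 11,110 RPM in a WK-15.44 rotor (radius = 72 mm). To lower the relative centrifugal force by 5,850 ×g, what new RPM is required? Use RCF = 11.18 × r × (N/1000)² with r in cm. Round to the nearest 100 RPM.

r = 72 mm = 7.2 cm
Current RCF = 11.18 × 7.2 × (11.11)² = 11.18 × 7.2 × 123.4321 ≈ 9,935.8 × g
Target RCF = 9,935.8 − 5,850 = 4,085.8 × g
(N/1000)² = 4,085.8 / 80.496 = 50.7578
N = 1000 × √50.7578 ≈ 7,124.5

7100 RPM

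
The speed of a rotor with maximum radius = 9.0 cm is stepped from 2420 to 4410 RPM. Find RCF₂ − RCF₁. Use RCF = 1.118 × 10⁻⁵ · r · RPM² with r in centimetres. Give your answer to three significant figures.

1370 x g

RCF₁ = 1.118 × 10⁻⁵ × 9 × (2420)² = 1.118 × 10⁻⁵ × 9 × 5,856,400 ≈ 589.3 × g
RCF₂ = 1.118 × 10⁻⁵ × 9 × (4410)² = 1.118 × 10⁻⁵ × 9 × 19,448,100 ≈ 1,956.9 × g
Increase = 1,956.9 − 589.3 = 1,367.6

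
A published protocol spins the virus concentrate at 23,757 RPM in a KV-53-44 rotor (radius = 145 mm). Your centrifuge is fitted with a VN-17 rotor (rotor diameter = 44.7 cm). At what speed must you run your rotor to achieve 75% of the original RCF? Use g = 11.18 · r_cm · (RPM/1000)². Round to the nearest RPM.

16572 RPM

Original rotor: r = 145 mm = 14.5 cm
RCF = 11.18 × r × (N/1000)²
RCF_original = 11.18 × 14.5 × (23.757)² = 11.18 × 14.5 × 564.395049 ≈ 91,494.1 × g
Target RCF = 0.75 × 91,494.1 ≈ 68,620.6 × g
Your rotor: r = 44.7 / 2 = 22.35 cm
68,620.6 = 11.18 × 22.35 × (N/1000)²
(N/1000)² = 68,620.6 / 249.873 = 274.6219
N = 1000 × √274.6219 ≈ 16,571.7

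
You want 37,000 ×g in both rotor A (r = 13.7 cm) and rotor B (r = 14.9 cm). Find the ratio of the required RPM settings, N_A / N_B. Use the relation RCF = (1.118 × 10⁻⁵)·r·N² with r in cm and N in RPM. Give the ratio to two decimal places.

1.04

At fixed RCF, N ∝ 1/√r, so N_A/N_B = √(r_B/r_A) = √(14.9/13.7) = √1.087591 = 1.0429.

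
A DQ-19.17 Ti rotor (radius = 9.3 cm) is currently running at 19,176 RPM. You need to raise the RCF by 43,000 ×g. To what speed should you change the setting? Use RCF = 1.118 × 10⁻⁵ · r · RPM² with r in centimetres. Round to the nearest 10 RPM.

Current RCF = 1.118 × 10⁻⁵ × 9.3 × (19176)² = 1.118 × 10⁻⁵ × 9.3 × 367,718,976 ≈ 38,233.2 × g
Target RCF = 38,233.2 + 43,000 = 81,233.2 × g
N² = 81,233.2 / (10.3974 × 10⁻⁵) = 781,283,782
N ≈ √781,283,782 ≈ 27,951.5

N₂ ≈ 27950 RPM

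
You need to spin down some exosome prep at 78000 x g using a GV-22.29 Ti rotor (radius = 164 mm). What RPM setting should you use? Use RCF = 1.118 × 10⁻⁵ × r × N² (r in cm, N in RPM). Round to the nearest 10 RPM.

N ≈ 20630 RPM

r = 164 mm = 16.4 cm
78,000 = 1.118 × 10⁻⁵ × 16.4 × N²
N² = 78,000 / (18.3352 × 10⁻⁵) = 425,411,231
N ≈ √425,411,231 ≈ 20,625.5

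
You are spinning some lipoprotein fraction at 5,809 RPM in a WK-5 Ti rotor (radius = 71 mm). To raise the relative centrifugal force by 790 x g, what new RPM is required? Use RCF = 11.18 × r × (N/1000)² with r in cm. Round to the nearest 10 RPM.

N₂ ≈ 6610 RPM

r = 71 mm = 7.1 cm
Current RCF = 11.18 × 7.1 × (5.809)² = 11.18 × 7.1 × 33.744481 ≈ 2,678.6 × g
Target RCF = 2,678.6 + 790 = 3,468.6 × g
(N/1000)² = 3,468.6 / 79.378 = 43.69725
N = 1000 × √43.69725 ≈ 6,610.4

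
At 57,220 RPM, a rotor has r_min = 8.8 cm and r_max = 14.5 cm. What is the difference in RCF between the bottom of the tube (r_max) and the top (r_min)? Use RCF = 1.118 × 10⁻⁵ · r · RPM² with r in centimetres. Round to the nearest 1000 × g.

ΔRCF ≈ 209000 g

ΔRCF = 1.118 × 10⁻⁵ × (r_max − r_min) × N² = 1.118 × 10⁻⁵ × 5.7 × 3,274,128,400 ≈ 208,647.1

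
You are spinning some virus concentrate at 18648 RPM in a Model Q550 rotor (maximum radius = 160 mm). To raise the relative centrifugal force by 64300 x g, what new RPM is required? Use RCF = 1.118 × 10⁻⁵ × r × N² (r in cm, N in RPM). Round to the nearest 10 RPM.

26590 RPM

r = 160 mm = 16.0 cm
Current RCF = 1.118 × 10⁻⁵ × 16 × (18648)² = 1.118 × 10⁻⁵ × 16 × 347,747,904 ≈ 62,205.1 × g
Target RCF = 62,205.1 + 64,300 = 126,505.1 × g
N² = 126,505.1 / (17.888 × 10⁻⁵) = 707,206,507
N ≈ √707,206,507 ≈ 26,593.4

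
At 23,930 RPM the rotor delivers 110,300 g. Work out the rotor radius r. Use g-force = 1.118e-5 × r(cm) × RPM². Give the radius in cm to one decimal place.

110300 = 1.118 × 10⁻⁵ × r × (23930)²
r = 110300 / (1.118 × 10⁻⁵ × 572,644,900) = 110300 / 6402.17 ≈ 17.229 cm

≈ 17.2 cm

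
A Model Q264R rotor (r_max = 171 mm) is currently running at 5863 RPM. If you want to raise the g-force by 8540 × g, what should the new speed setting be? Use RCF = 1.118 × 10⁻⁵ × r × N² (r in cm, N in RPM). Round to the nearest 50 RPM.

r = 171 mm = 17.1 cm
Current RCF = 1.118 × 10⁻⁵ × 17.1 × (5863)² = 1.118 × 10⁻⁵ × 17.1 × 34,374,769 ≈ 6,571.7 × g
Target RCF = 6,571.7 + 8,540 = 15,111.7 × g
N² = 15,111.7 / (19.1178 × 10⁻⁵) = 79,045,183
N ≈ √79,045,183 ≈ 8,890.7

≈ 8900 RPM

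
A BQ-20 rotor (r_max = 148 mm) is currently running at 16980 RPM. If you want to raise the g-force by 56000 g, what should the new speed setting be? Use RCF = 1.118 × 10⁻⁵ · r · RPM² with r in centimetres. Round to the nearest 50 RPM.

r = 148 mm = 14.8 cm
Current RCF = 1.118 × 10⁻⁵ × 14.8 × (16980)² = 1.118 × 10⁻⁵ × 14.8 × 288,320,400 ≈ 47,706.6 × g
Target RCF = 47,706.6 + 56,000 = 103,706.6 × g
N² = 103,706.6 / (16.5464 × 10⁻⁵) = 626,762,317
N ≈ √626,762,317 ≈ 25,035.2

≈ 25050 RPM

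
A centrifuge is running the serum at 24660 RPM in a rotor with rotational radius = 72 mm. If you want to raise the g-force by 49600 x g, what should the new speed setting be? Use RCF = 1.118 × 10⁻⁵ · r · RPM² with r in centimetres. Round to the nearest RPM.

r = 72 mm = 7.2 cm
Current RCF = 1.118 × 10⁻⁵ × 7.2 × (24660)² = 1.118 × 10⁻⁵ × 7.2 × 608,115,600 ≈ 48,950.9 × g
Target RCF = 48,950.9 + 49,600 = 98,550.9 × g
N² = 98,550.9 / (8.0496 × 10⁻⁵) = 1,224,295,617
N ≈ √1,224,295,617 ≈ 34,989.9

N₂ ≈ 34990 RPM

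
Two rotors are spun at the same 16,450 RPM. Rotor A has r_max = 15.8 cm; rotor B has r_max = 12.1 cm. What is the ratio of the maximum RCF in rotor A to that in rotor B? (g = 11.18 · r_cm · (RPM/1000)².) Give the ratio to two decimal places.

At fixed N, RCF ∝ r, so RCF_A/RCF_B = r_A/r_B = 15.8 / 12.1 = 1.3058.

1.31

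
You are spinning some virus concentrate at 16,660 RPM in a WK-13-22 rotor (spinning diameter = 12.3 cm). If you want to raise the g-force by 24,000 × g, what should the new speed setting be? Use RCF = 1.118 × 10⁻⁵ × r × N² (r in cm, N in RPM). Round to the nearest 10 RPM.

r = 12.3 / 2 = 6.15 cm
Current RCF = 1.118 × 10⁻⁵ × 6.15 × (16660)² = 1.118 × 10⁻⁵ × 6.15 × 277,555,600 ≈ 19,083.9 × g
Target RCF = 19,083.9 + 24,000 = 43,083.9 × g
N² = 43,083.9 / (6.8757 × 10⁻⁵) = 626,611,109
N ≈ √626,611,109 ≈ 25,032.2

N₂ ≈ 25030 RPM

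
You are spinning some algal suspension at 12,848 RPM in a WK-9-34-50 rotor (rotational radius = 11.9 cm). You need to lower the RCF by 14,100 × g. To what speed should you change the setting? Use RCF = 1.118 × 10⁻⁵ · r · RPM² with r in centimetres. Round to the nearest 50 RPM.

N₂ ≈ 7700 RPM

Current RCF = 1.118 × 10⁻⁵ × 11.9 × (12848)² = 1.118 × 10⁻⁵ × 11.9 × 165,071,104 ≈ 21,961.4 × g
Target RCF = 21,961.4 − 14,100 = 7,861.4 × g
N² = 7,861.4 / (13.3042 × 10⁻⁵) = 59,089,611
N ≈ √59,089,611 ≈ 7,687.0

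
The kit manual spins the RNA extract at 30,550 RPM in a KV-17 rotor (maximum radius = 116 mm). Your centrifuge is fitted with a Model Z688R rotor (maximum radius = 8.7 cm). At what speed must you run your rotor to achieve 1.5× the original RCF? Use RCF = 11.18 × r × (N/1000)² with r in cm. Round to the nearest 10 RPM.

Original rotor: r = 116 mm = 11.6 cm
RCF_original = 11.18 × 11.6 × (30.55)² = 11.18 × 11.6 × 933.3025 ≈ 121,038.1 × g
Target RCF = 1.5 × 121,038.1 ≈ 181,557.2 × g
181,557.2 = 11.18 × 8.7 × (N/1000)²
(N/1000)² = 181,557.2 / 97.266 = 1866.605
N = 1000 × √1866.605 ≈ 43,204.2

≈ 43200 RPM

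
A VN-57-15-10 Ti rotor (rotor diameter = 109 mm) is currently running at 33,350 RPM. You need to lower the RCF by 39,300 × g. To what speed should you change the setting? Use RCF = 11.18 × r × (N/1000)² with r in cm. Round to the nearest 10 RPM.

≈ 21620 RPM

r = 109 mm / 2 = 54.5 mm = 5.45 cm
Current RCF = 11.18 × 5.45 × (33.35)² = 11.18 × 5.45 × 1,112.2225 ≈ 67,768.8 × g
Target RCF = 67,768.8 − 39,300 = 28,468.8 × g
(N/1000)² = 28,468.8 / 60.931 = 467.2301
N = 1000 × √467.2301 ≈ 21,615.5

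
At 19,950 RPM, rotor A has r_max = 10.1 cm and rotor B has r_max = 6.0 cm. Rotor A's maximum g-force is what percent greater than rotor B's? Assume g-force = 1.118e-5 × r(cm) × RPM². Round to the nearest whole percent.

At equal RPM, RCF scales linearly with r: ratio = 10.1 / 6.0 = 1.6833.
So rotor A delivers 68.3% more g-force.

68%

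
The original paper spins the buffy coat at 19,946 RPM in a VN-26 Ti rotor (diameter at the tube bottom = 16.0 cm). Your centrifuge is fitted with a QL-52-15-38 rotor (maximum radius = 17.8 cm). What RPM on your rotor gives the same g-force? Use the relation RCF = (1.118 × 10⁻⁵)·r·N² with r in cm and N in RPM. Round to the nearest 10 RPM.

13370 RPM

Original rotor: r = 16.0 / 2 = 8 cm
RCF = 1.118 × 10⁻⁵ × r × N²
RCF_original = 1.118 × 10⁻⁵ × 8 × (19946)² = 1.118 × 10⁻⁵ × 8 × 397,842,916 ≈ 35,583.1 × g
35,583.1 = 1.118 × 10⁻⁵ × 17.8 × N²
N² = 35,583.1 / (19.9004 × 10⁻⁵) = 178,805,954
N ≈ √178,805,954 ≈ 13,371.8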